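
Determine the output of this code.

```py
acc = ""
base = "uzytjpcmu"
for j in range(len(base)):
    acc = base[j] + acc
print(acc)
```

umcpjtyzu

j=0: prepend 'u' → 'u'
j=1: prepend 'z' → 'zu'
j=2: prepend 'y' → 'yzu'
j=3: prepend 't' → 'tyzu'
j=4: prepend 'j' → 'jtyzu'
j=5: prepend 'p' → 'pjtyzu'
j=6: prepend 'c' → 'cpjtyzu'
j=7: prepend 'm' → 'mcpjtyzu'
j=8: prepend 'u' → 'umcpjtyzu'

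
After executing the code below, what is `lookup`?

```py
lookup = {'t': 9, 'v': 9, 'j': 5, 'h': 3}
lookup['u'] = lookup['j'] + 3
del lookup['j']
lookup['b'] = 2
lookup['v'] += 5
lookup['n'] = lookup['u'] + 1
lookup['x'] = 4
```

{'t': 9, 'v': 14, 'h': 3, 'u': 8, 'b': 2, 'n': 9, 'x': 4}

lookup['u'] = lookup['j']+3 = 8 → {'t': 9, 'v': 9, 'j': 5, 'h': 3, 'u': 8}
del 'j' → {'t': 9, 'v': 9, 'h': 3, 'u': 8}
lookup['b'] = 2 → {'t': 9, 'v': 9, 'h': 3, 'u': 8, 'b': 2}
lookup['v'] = 9+5 = 14 → {'t': 9, 'v': 14, 'h': 3, 'u': 8, 'b': 2}
lookup['n'] = lookup['u']+1 = 9 → {'t': 9, 'v': 14, 'h': 3, 'u': 8, 'b': 2, 'n': 9}
lookup['x'] = 4 → {'t': 9, 'v': 14, 'h': 3, 'u': 8, 'b': 2, 'n': 9, 'x': 4}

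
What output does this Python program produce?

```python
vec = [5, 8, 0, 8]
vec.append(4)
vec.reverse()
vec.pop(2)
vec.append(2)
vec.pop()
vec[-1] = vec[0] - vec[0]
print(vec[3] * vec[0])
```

0

append 4 → [5, 8, 0, 8, 4]
reverse → [4, 8, 0, 8, 5]
pop(2) removes 0 → [4, 8, 8, 5]
append 2 → [4, 8, 8, 5, 2]
pop() removes 2 → [4, 8, 8, 5]
vec[-1] = vec[0]-vec[0] = 4-4 = 0 → [4, 8, 8, 0]
vec[3]*vec[0] = 0*4 = 0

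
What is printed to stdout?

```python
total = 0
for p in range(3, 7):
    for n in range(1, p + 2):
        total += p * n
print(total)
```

363

p=3,n=1: total = 0+3 = 3
p=3,n=2: total = 3+6 = 9
p=3,n=3: total = 9+9 = 18
p=3,n=4: total = 18+12 = 30
p=4,n=1: total = 30+4 = 34
p=4,n=2: total = 34+8 = 42
p=4,n=3: total = 42+12 = 54
p=4,n=4: total = 54+16 = 70
p=4,n=5: total = 70+20 = 90
p=5,n=1: total = 90+5 = 95
p=5,n=2: total = 95+10 = 105
p=5,n=3: total = 105+15 = 120
p=5,n=4: total = 120+20 = 140
p=5,n=5: total = 140+25 = 165
p=5,n=6: total = 165+30 = 195
p=6,n=1: total = 195+6 = 201
p=6,n=2: total = 201+12 = 213
p=6,n=3: total = 213+18 = 231
p=6,n=4: total = 231+24 = 255
p=6,n=5: total = 255+30 = 285
p=6,n=6: total = 285+36 = 321
p=6,n=7: total = 321+42 = 363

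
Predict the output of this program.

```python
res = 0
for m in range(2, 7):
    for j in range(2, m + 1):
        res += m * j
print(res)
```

245

m=2,j=2: res = 0+4 = 4
m=3,j=2: res = 4+6 = 10
m=3,j=3: res = 10+9 = 19
m=4,j=2: res = 19+8 = 27
m=4,j=3: res = 27+12 = 39
m=4,j=4: res = 39+16 = 55
m=5,j=2: res = 55+10 = 65
m=5,j=3: res = 65+15 = 80
m=5,j=4: res = 80+20 = 100
m=5,j=5: res = 100+25 = 125
m=6,j=2: res = 125+12 = 137
m=6,j=3: res = 137+18 = 155
m=6,j=4: res = 155+24 = 179
m=6,j=5: res = 179+30 = 209
m=6,j=6: res = 209+36 = 245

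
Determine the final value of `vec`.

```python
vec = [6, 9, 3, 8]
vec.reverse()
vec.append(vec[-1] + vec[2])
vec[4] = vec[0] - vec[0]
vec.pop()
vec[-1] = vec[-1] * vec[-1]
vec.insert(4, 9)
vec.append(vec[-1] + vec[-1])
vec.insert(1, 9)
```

[8, 9, 3, 9, 36, 9, 18]

reverse → [8, 3, 9, 6]
append vec[-1]+vec[2] = 6+9 = 15 → [8, 3, 9, 6, 15]
vec[4] = vec[0]-vec[0] = 8-8 = 0 → [8, 3, 9, 6, 0]
pop() removes 0 → [8, 3, 9, 6]
vec[-1] = vec[-1]*vec[-1] = 6*6 = 36 → [8, 3, 9, 36]
insert 9 at 4 → [8, 3, 9, 36, 9]
append vec[-1]+vec[-1] = 9+9 = 18 → [8, 3, 9, 36, 9, 18]
insert 9 at 1 → [8, 9, 3, 9, 36, 9, 18]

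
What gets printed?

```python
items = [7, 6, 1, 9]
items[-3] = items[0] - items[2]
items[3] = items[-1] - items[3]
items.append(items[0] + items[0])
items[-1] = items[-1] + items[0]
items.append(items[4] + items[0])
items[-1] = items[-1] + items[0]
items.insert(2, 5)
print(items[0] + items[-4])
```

items[-3] = items[0]-items[2] = 7-1 = 6 → [7, 6, 1, 9]
items[3] = items[-1]-items[3] = 9-9 = 0 → [7, 6, 1, 0]
append items[0]+items[0] = 7+7 = 14 → [7, 6, 1, 0, 14]
items[-1] = items[-1]+items[0] = 14+7 = 21 → [7, 6, 1, 0, 21]
append items[4]+items[0] = 21+7 = 28 → [7, 6, 1, 0, 21, 28]
items[-1] = items[-1]+items[0] = 28+7 = 35 → [7, 6, 1, 0, 21, 35]
insert 5 at 2 → [7, 6, 5, 1, 0, 21, 35]
items[0]+items[-4] = 7+1 = 8

8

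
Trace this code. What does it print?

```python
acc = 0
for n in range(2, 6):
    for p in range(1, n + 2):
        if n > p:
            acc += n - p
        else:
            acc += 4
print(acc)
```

52

n=2,p=1: 2>1, acc = 0+1 = 1
n=2,p=2: not 2>2, acc = 1+4 = 5
n=2,p=3: not 2>3, acc = 5+4 = 9
n=3,p=1: 3>1, acc = 9+2 = 11
n=3,p=2: 3>2, acc = 11+1 = 12
n=3,p=3: not 3>3, acc = 12+4 = 16
n=3,p=4: not 3>4, acc = 16+4 = 20
n=4,p=1: 4>1, acc = 20+3 = 23
n=4,p=2: 4>2, acc = 23+2 = 25
n=4,p=3: 4>3, acc = 25+1 = 26
n=4,p=4: not 4>4, acc = 26+4 = 30
n=4,p=5: not 4>5, acc = 30+4 = 34
n=5,p=1: 5>1, acc = 34+4 = 38
n=5,p=2: 5>2, acc = 38+3 = 41
n=5,p=3: 5>3, acc = 41+2 = 43
n=5,p=4: 5>4, acc = 43+1 = 44
n=5,p=5: not 5>5, acc = 44+4 = 48
n=5,p=6: not 5>6, acc = 48+4 = 52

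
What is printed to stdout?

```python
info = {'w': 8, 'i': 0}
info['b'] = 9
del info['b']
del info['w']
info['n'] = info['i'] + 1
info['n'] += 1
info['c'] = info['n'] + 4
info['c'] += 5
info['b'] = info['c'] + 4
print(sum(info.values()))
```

info['b'] = 9 → {'w': 8, 'i': 0, 'b': 9}
del 'b' → {'w': 8, 'i': 0}
del 'w' → {'i': 0}
info['n'] = info['i']+1 = 1 → {'i': 0, 'n': 1}
info['n'] = 1+1 = 2 → {'i': 0, 'n': 2}
info['c'] = info['n']+4 = 6 → {'i': 0, 'n': 2, 'c': 6}
info['c'] = 6+5 = 11 → {'i': 0, 'n': 2, 'c': 11}
info['b'] = info['c']+4 = 15 → {'i': 0, 'n': 2, 'c': 11, 'b': 15}
sum of values = 28

28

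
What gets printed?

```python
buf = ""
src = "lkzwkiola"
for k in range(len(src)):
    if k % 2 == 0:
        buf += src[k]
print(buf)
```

lzkoa

k=0: add 'l' → 'l'
k=1: skip
k=2: add 'z' → 'lz'
k=3: skip
k=4: add 'k' → 'lzk'
k=5: skip
k=6: add 'o' → 'lzko'
k=7: skip
k=8: add 'a' → 'lzkoa'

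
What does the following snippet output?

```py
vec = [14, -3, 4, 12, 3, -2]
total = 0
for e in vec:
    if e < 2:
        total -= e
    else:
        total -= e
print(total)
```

e=14: not <2, total = 0-14 = -14
e=-3: <2, total = (-14)-(-3) = -11
e=4: not <2, total = (-11)-4 = -15
e=12: not <2, total = (-15)-12 = -27
e=3: not <2, total = (-27)-3 = -30
e=-2: <2, total = (-30)-(-2) = -28

-28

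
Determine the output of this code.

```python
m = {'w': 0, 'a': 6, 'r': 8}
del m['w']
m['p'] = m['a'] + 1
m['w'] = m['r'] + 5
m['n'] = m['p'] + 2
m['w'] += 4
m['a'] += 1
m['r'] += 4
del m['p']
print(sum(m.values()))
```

45

del 'w' → {'a': 6, 'r': 8}
m['p'] = m['a']+1 = 7 → {'a': 6, 'r': 8, 'p': 7}
m['w'] = m['r']+5 = 13 → {'a': 6, 'r': 8, 'p': 7, 'w': 13}
m['n'] = m['p']+2 = 9 → {'a': 6, 'r': 8, 'p': 7, 'w': 13, 'n': 9}
m['w'] = 13+4 = 17 → {'a': 6, 'r': 8, 'p': 7, 'w': 17, 'n': 9}
m['a'] = 6+1 = 7 → {'a': 7, 'r': 8, 'p': 7, 'w': 17, 'n': 9}
m['r'] = 8+4 = 12 → {'a': 7, 'r': 12, 'p': 7, 'w': 17, 'n': 9}
del 'p' → {'a': 7, 'r': 12, 'w': 17, 'n': 9}
sum of values = 45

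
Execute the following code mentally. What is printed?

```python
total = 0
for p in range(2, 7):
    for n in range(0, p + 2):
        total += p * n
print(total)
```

p=2,n=0: total = 0+0 = 0
p=2,n=1: total = 0+2 = 2
p=2,n=2: total = 2+4 = 6
p=2,n=3: total = 6+6 = 12
p=3,n=0: total = 12+0 = 12
p=3,n=1: total = 12+3 = 15
p=3,n=2: total = 15+6 = 21
p=3,n=3: total = 21+9 = 30
p=3,n=4: total = 30+12 = 42
p=4,n=0: total = 42+0 = 42
p=4,n=1: total = 42+4 = 46
p=4,n=2: total = 46+8 = 54
p=4,n=3: total = 54+12 = 66
p=4,n=4: total = 66+16 = 82
p=4,n=5: total = 82+20 = 102
p=5,n=0: total = 102+0 = 102
p=5,n=1: total = 102+5 = 107
p=5,n=2: total = 107+10 = 117
p=5,n=3: total = 117+15 = 132
p=5,n=4: total = 132+20 = 152
p=5,n=5: total = 152+25 = 177
p=5,n=6: total = 177+30 = 207
p=6,n=0: total = 207+0 = 207
p=6,n=1: total = 207+6 = 213
p=6,n=2: total = 213+12 = 225
p=6,n=3: total = 225+18 = 243
p=6,n=4: total = 243+24 = 267
p=6,n=5: total = 267+30 = 297
p=6,n=6: total = 297+36 = 333
p=6,n=7: total = 333+42 = 375

375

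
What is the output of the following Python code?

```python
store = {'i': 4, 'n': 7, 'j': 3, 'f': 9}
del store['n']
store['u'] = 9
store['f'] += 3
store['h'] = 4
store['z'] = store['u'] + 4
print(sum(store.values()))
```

45

del 'n' → {'i': 4, 'j': 3, 'f': 9}
store['u'] = 9 → {'i': 4, 'j': 3, 'f': 9, 'u': 9}
store['f'] = 9+3 = 12 → {'i': 4, 'j': 3, 'f': 12, 'u': 9}
store['h'] = 4 → {'i': 4, 'j': 3, 'f': 12, 'u': 9, 'h': 4}
store['z'] = store['u']+4 = 13 → {'i': 4, 'j': 3, 'f': 12, 'u': 9, 'h': 4, 'z': 13}
sum of values = 45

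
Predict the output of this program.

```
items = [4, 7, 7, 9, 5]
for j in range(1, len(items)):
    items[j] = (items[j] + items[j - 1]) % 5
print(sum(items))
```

j=1: items[1] = (7+4)%5 = 1 → [4, 1, 7, 9, 5]
j=2: items[2] = (7+1)%5 = 3 → [4, 1, 3, 9, 5]
j=3: items[3] = (9+3)%5 = 2 → [4, 1, 3, 2, 5]
j=4: items[4] = (5+2)%5 = 2 → [4, 1, 3, 2, 2]
sum = 12

12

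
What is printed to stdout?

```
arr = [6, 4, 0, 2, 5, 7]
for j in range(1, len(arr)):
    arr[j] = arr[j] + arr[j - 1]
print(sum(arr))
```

j=1: arr[1] = 4+6 = 10 → [6, 10, 0, 2, 5, 7]
j=2: arr[2] = 0+10 = 10 → [6, 10, 10, 2, 5, 7]
j=3: arr[3] = 2+10 = 12 → [6, 10, 10, 12, 5, 7]
j=4: arr[4] = 5+12 = 17 → [6, 10, 10, 12, 17, 7]
j=5: arr[5] = 7+17 = 24 → [6, 10, 10, 12, 17, 24]
sum = 79

79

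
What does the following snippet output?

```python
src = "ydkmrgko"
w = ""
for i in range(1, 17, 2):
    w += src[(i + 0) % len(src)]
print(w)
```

i=1: add src[1]='d' → 'd'
i=3: add src[3]='m' → 'dm'
i=5: add src[5]='g' → 'dmg'
i=7: add src[7]='o' → 'dmgo'
i=9: add src[1]='d' → 'dmgod'
i=11: add src[3]='m' → 'dmgodm'
i=13: add src[5]='g' → 'dmgodmg'
i=15: add src[7]='o' → 'dmgodmgo'

dmgodmgo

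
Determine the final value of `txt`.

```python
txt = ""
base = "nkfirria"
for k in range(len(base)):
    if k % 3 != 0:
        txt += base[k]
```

k=0: skip
k=1: add 'k' → 'k'
k=2: add 'f' → 'kf'
k=3: skip
k=4: add 'r' → 'kfr'
k=5: add 'r' → 'kfrr'
k=6: skip
k=7: add 'a' → 'kfrra'

'kfrra'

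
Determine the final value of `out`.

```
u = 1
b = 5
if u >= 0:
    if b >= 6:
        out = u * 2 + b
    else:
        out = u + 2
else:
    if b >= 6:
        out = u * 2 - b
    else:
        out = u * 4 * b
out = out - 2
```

u=1, b=5
u >= 0 is True; b >= 6 is False
→ out = u + 2 = 3
out = 3-2 = 1

1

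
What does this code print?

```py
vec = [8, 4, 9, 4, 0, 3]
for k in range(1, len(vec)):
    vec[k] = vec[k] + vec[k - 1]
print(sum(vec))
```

119

k=1: vec[1] = 4+8 = 12 → [8, 12, 9, 4, 0, 3]
k=2: vec[2] = 9+12 = 21 → [8, 12, 21, 4, 0, 3]
k=3: vec[3] = 4+21 = 25 → [8, 12, 21, 25, 0, 3]
k=4: vec[4] = 0+25 = 25 → [8, 12, 21, 25, 25, 3]
k=5: vec[5] = 3+25 = 28 → [8, 12, 21, 25, 25, 28]
sum = 119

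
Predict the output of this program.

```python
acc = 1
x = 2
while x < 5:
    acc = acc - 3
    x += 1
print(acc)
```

-8

x=2: acc = 1-3 = -2
x=3: acc = (-2)-3 = -5
x=4: acc = (-5)-3 = -8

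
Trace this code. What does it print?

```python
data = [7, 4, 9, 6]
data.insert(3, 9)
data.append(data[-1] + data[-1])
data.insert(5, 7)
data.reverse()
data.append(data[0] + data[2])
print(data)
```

insert 9 at 3 → [7, 4, 9, 9, 6]
append data[-1]+data[-1] = 6+6 = 12 → [7, 4, 9, 9, 6, 12]
insert 7 at 5 → [7, 4, 9, 9, 6, 7, 12]
reverse → [12, 7, 6, 9, 9, 4, 7]
append data[0]+data[2] = 12+6 = 18 → [12, 7, 6, 9, 9, 4, 7, 18]

[12, 7, 6, 9, 9, 4, 7, 18]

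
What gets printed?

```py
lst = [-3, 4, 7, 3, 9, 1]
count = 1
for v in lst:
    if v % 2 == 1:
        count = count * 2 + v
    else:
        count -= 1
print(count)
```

v=-3: odd, count = 1*2+(-3) = -1
v=4: not odd, count = (-1)-1 = -2
v=7: odd, count = (-2)*2+7 = 3
v=3: odd, count = 3*2+3 = 9
v=9: odd, count = 9*2+9 = 27
v=1: odd, count = 27*2+1 = 55

55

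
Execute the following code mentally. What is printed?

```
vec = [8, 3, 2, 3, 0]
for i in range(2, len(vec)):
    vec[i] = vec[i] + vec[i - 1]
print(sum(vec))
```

i=2: vec[2] = 2+3 = 5 → [8, 3, 5, 3, 0]
i=3: vec[3] = 3+5 = 8 → [8, 3, 5, 8, 0]
i=4: vec[4] = 0+8 = 8 → [8, 3, 5, 8, 8]
sum = 32

32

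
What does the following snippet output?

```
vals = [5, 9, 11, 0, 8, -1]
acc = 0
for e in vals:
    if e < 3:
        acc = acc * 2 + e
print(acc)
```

-1

e=5: not <3
e=9: not <3
e=11: not <3
e=0: <3, acc = 0*2+0 = 0
e=8: not <3
e=-1: <3, acc = 0*2+(-1) = -1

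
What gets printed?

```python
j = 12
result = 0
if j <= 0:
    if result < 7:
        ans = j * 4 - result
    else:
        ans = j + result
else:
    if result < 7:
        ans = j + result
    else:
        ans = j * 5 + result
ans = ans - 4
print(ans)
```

j=12, result=0
j <= 0 is False; result < 7 is True
→ ans = j + result = 12
ans = 12-4 = 8

8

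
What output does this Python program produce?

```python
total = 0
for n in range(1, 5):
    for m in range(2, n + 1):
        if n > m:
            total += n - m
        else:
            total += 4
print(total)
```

n=2,m=2: not 2>2, total = 0+4 = 4
n=3,m=2: 3>2, total = 4+1 = 5
n=3,m=3: not 3>3, total = 5+4 = 9
n=4,m=2: 4>2, total = 9+2 = 11
n=4,m=3: 4>3, total = 11+1 = 12
n=4,m=4: not 4>4, total = 12+4 = 16

16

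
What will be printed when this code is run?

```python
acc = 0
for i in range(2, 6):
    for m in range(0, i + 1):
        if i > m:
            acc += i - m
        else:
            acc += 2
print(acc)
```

i=2,m=0: 2>0, acc = 0+2 = 2
i=2,m=1: 2>1, acc = 2+1 = 3
i=2,m=2: not 2>2, acc = 3+2 = 5
i=3,m=0: 3>0, acc = 5+3 = 8
i=3,m=1: 3>1, acc = 8+2 = 10
i=3,m=2: 3>2, acc = 10+1 = 11
i=3,m=3: not 3>3, acc = 11+2 = 13
i=4,m=0: 4>0, acc = 13+4 = 17
i=4,m=1: 4>1, acc = 17+3 = 20
i=4,m=2: 4>2, acc = 20+2 = 22
i=4,m=3: 4>3, acc = 22+1 = 23
i=4,m=4: not 4>4, acc = 23+2 = 25
i=5,m=0: 5>0, acc = 25+5 = 30
i=5,m=1: 5>1, acc = 30+4 = 34
i=5,m=2: 5>2, acc = 34+3 = 37
i=5,m=3: 5>3, acc = 37+2 = 39
i=5,m=4: 5>4, acc = 39+1 = 40
i=5,m=5: not 5>5, acc = 40+2 = 42

42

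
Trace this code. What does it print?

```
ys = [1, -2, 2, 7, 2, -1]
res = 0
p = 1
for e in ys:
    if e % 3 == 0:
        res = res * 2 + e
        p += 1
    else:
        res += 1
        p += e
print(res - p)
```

-4

e=1: not %3==0, res = 0+1 = 1; p=2
e=-2: not %3==0, res = 1+1 = 2; p=0
e=2: not %3==0, res = 2+1 = 3; p=2
e=7: not %3==0, res = 3+1 = 4; p=9
e=2: not %3==0, res = 4+1 = 5; p=11
e=-1: not %3==0, res = 5+1 = 6; p=10
res-p = 6-10 = -4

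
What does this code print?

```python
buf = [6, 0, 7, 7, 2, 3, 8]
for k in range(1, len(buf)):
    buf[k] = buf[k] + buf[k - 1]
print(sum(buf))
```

k=1: buf[1] = 0+6 = 6 → [6, 6, 7, 7, 2, 3, 8]
k=2: buf[2] = 7+6 = 13 → [6, 6, 13, 7, 2, 3, 8]
k=3: buf[3] = 7+13 = 20 → [6, 6, 13, 20, 2, 3, 8]
k=4: buf[4] = 2+20 = 22 → [6, 6, 13, 20, 22, 3, 8]
k=5: buf[5] = 3+22 = 25 → [6, 6, 13, 20, 22, 25, 8]
k=6: buf[6] = 8+25 = 33 → [6, 6, 13, 20, 22, 25, 33]
sum = 125

125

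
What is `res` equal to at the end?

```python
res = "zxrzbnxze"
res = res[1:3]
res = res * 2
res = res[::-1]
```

slice [1:3] → 'xr'
repeat ×2 → 'xrxr'
reverse → 'rxrx'

'rxrx'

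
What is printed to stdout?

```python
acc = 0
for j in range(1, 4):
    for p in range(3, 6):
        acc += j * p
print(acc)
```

72

j=1,p=3: acc = 0+3 = 3
j=1,p=4: acc = 3+4 = 7
j=1,p=5: acc = 7+5 = 12
j=2,p=3: acc = 12+6 = 18
j=2,p=4: acc = 18+8 = 26
j=2,p=5: acc = 26+10 = 36
j=3,p=3: acc = 36+9 = 45
j=3,p=4: acc = 45+12 = 57
j=3,p=5: acc = 57+15 = 72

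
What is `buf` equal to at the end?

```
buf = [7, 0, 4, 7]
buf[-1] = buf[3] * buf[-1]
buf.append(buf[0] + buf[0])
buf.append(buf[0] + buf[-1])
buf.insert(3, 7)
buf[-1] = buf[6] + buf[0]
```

[7, 0, 4, 7, 49, 14, 28]

buf[-1] = buf[3]*buf[-1] = 7*7 = 49 → [7, 0, 4, 49]
append buf[0]+buf[0] = 7+7 = 14 → [7, 0, 4, 49, 14]
append buf[0]+buf[-1] = 7+14 = 21 → [7, 0, 4, 49, 14, 21]
insert 7 at 3 → [7, 0, 4, 7, 49, 14, 21]
buf[-1] = buf[6]+buf[0] = 21+7 = 28 → [7, 0, 4, 7, 49, 14, 28]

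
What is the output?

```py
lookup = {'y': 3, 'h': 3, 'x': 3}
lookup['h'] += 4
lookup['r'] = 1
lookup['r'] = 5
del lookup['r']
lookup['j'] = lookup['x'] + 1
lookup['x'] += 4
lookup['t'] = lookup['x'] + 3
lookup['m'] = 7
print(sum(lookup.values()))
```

lookup['h'] = 3+4 = 7 → {'y': 3, 'h': 7, 'x': 3}
lookup['r'] = 1 → {'y': 3, 'h': 7, 'x': 3, 'r': 1}
lookup['r'] = 5 → {'y': 3, 'h': 7, 'x': 3, 'r': 5}
del 'r' → {'y': 3, 'h': 7, 'x': 3}
lookup['j'] = lookup['x']+1 = 4 → {'y': 3, 'h': 7, 'x': 3, 'j': 4}
lookup['x'] = 3+4 = 7 → {'y': 3, 'h': 7, 'x': 7, 'j': 4}
lookup['t'] = lookup['x']+3 = 10 → {'y': 3, 'h': 7, 'x': 7, 'j': 4, 't': 10}
lookup['m'] = 7 → {'y': 3, 'h': 7, 'x': 7, 'j': 4, 't': 10, 'm': 7}
sum of values = 38

38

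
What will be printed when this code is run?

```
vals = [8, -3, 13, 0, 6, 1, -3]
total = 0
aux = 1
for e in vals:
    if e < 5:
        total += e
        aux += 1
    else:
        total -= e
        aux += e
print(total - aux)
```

e=8: not <5, total = 0-8 = -8; aux=9
e=-3: <5, total = (-8)+(-3) = -11; aux=10
e=13: not <5, total = (-11)-13 = -24; aux=23
e=0: <5, total = (-24)+0 = -24; aux=24
e=6: not <5, total = (-24)-6 = -30; aux=30
e=1: <5, total = (-30)+1 = -29; aux=31
e=-3: <5, total = (-29)+(-3) = -32; aux=32
total-aux = (-32)-32 = -64

-64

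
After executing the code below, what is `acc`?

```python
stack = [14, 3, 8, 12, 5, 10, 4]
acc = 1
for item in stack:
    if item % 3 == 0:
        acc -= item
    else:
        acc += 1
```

-9

item=14: not %3==0, acc = 1+1 = 2
item=3: %3==0, acc = 2-3 = -1
item=8: not %3==0, acc = (-1)+1 = 0
item=12: %3==0, acc = 0-12 = -12
item=5: not %3==0, acc = (-12)+1 = -11
item=10: not %3==0, acc = (-11)+1 = -10
item=4: not %3==0, acc = (-10)+1 = -9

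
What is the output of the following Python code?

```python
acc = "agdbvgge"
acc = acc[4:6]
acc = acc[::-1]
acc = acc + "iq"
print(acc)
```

gviq

slice [4:6] → 'vg'
reverse → 'gv'
+ 'iq' → 'gviq'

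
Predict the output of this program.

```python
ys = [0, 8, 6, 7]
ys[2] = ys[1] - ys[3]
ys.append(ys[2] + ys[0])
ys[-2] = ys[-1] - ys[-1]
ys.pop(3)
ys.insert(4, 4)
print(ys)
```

[0, 8, 1, 1, 4]

ys[2] = ys[1]-ys[3] = 8-7 = 1 → [0, 8, 1, 7]
append ys[2]+ys[0] = 1+0 = 1 → [0, 8, 1, 7, 1]
ys[-2] = ys[-1]-ys[-1] = 1-1 = 0 → [0, 8, 1, 0, 1]
pop(3) removes 0 → [0, 8, 1, 1]
insert 4 at 4 → [0, 8, 1, 1, 4]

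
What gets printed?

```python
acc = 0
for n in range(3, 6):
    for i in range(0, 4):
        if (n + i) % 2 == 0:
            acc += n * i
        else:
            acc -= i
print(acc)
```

32

n=3,i=0: odd sum, acc = 0-0 = 0
n=3,i=1: even sum, acc = 0+3 = 3
n=3,i=2: odd sum, acc = 3-2 = 1
n=3,i=3: even sum, acc = 1+9 = 10
n=4,i=0: even sum, acc = 10+0 = 10
n=4,i=1: odd sum, acc = 10-1 = 9
n=4,i=2: even sum, acc = 9+8 = 17
n=4,i=3: odd sum, acc = 17-3 = 14
n=5,i=0: odd sum, acc = 14-0 = 14
n=5,i=1: even sum, acc = 14+5 = 19
n=5,i=2: odd sum, acc = 19-2 = 17
n=5,i=3: even sum, acc = 17+15 = 32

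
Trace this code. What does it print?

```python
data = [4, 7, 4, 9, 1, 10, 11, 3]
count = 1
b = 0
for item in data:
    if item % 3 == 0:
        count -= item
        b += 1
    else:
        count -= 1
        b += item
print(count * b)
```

-663

item=4: not %3==0, count = 1-1 = 0; b=4
item=7: not %3==0, count = 0-1 = -1; b=11
item=4: not %3==0, count = (-1)-1 = -2; b=15
item=9: %3==0, count = (-2)-9 = -11; b=16
item=1: not %3==0, count = (-11)-1 = -12; b=17
item=10: not %3==0, count = (-12)-1 = -13; b=27
item=11: not %3==0, count = (-13)-1 = -14; b=38
item=3: %3==0, count = (-14)-3 = -17; b=39
count*b = (-17)*39 = -663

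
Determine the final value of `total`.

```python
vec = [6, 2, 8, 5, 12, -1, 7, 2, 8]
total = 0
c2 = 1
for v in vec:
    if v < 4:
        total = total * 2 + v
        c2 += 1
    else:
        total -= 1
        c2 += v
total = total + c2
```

v=6: not <4, total = 0-1 = -1; c2=7
v=2: <4, total = (-1)*2+2 = 0; c2=8
v=8: not <4, total = 0-1 = -1; c2=16
v=5: not <4, total = (-1)-1 = -2; c2=21
v=12: not <4, total = (-2)-1 = -3; c2=33
v=-1: <4, total = (-3)*2+(-1) = -7; c2=34
v=7: not <4, total = (-7)-1 = -8; c2=41
v=2: <4, total = (-8)*2+2 = -14; c2=42
v=8: not <4, total = (-14)-1 = -15; c2=50
total+c2 = (-15)+50 = 35

35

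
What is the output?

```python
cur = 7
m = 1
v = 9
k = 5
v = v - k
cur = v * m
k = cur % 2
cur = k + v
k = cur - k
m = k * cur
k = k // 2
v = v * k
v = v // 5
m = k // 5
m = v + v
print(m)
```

2

v = 9-5 = 4
cur = 4*1 = 4
k = 4%2 = 0
cur = 0+4 = 4
k = 4-0 = 4
m = 4*4 = 16
k = 4//2 = 2
v = 4*2 = 8
v = 8//5 = 1
m = 2//5 = 0
m = 1+1 = 2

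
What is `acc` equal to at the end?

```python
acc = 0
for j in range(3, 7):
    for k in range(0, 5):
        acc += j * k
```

180

j=3,k=0: acc = 0+0 = 0
j=3,k=1: acc = 0+3 = 3
j=3,k=2: acc = 3+6 = 9
j=3,k=3: acc = 9+9 = 18
j=3,k=4: acc = 18+12 = 30
j=4,k=0: acc = 30+0 = 30
j=4,k=1: acc = 30+4 = 34
j=4,k=2: acc = 34+8 = 42
j=4,k=3: acc = 42+12 = 54
j=4,k=4: acc = 54+16 = 70
j=5,k=0: acc = 70+0 = 70
j=5,k=1: acc = 70+5 = 75
j=5,k=2: acc = 75+10 = 85
j=5,k=3: acc = 85+15 = 100
j=5,k=4: acc = 100+20 = 120
j=6,k=0: acc = 120+0 = 120
j=6,k=1: acc = 120+6 = 126
j=6,k=2: acc = 126+12 = 138
j=6,k=3: acc = 138+18 = 156
j=6,k=4: acc = 156+24 = 180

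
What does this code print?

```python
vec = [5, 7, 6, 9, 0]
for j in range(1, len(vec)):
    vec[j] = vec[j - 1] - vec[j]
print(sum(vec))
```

j=1: vec[1] = 5-7 = -2 → [5, -2, 6, 9, 0]
j=2: vec[2] = (-2)-6 = -8 → [5, -2, -8, 9, 0]
j=3: vec[3] = (-8)-9 = -17 → [5, -2, -8, -17, 0]
j=4: vec[4] = (-17)-0 = -17 → [5, -2, -8, -17, -17]
sum = -39

-39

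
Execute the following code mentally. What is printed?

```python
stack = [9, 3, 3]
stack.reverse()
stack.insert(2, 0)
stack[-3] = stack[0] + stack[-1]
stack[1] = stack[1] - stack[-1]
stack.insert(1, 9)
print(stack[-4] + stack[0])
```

12

reverse → [3, 3, 9]
insert 0 at 2 → [3, 3, 0, 9]
stack[-3] = stack[0]+stack[-1] = 3+9 = 12 → [3, 12, 0, 9]
stack[1] = stack[1]-stack[-1] = 12-9 = 3 → [3, 3, 0, 9]
insert 9 at 1 → [3, 9, 3, 0, 9]
stack[-4]+stack[0] = 9+3 = 12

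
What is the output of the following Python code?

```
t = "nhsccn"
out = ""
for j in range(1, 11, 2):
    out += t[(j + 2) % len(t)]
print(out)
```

cnhcn

j=1: add t[3]='c' → 'c'
j=3: add t[5]='n' → 'cn'
j=5: add t[1]='h' → 'cnh'
j=7: add t[3]='c' → 'cnhc'
j=9: add t[5]='n' → 'cnhcn'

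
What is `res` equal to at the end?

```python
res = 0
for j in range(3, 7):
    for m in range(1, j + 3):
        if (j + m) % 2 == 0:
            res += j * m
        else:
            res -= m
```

232

j=3,m=1: even sum, res = 0+3 = 3
j=3,m=2: odd sum, res = 3-2 = 1
j=3,m=3: even sum, res = 1+9 = 10
j=3,m=4: odd sum, res = 10-4 = 6
j=3,m=5: even sum, res = 6+15 = 21
j=4,m=1: odd sum, res = 21-1 = 20
j=4,m=2: even sum, res = 20+8 = 28
j=4,m=3: odd sum, res = 28-3 = 25
j=4,m=4: even sum, res = 25+16 = 41
j=4,m=5: odd sum, res = 41-5 = 36
j=4,m=6: even sum, res = 36+24 = 60
j=5,m=1: even sum, res = 60+5 = 65
j=5,m=2: odd sum, res = 65-2 = 63
j=5,m=3: even sum, res = 63+15 = 78
j=5,m=4: odd sum, res = 78-4 = 74
j=5,m=5: even sum, res = 74+25 = 99
j=5,m=6: odd sum, res = 99-6 = 93
j=5,m=7: even sum, res = 93+35 = 128
j=6,m=1: odd sum, res = 128-1 = 127
j=6,m=2: even sum, res = 127+12 = 139
j=6,m=3: odd sum, res = 139-3 = 136
j=6,m=4: even sum, res = 136+24 = 160
j=6,m=5: odd sum, res = 160-5 = 155
j=6,m=6: even sum, res = 155+36 = 191
j=6,m=7: odd sum, res = 191-7 = 184
j=6,m=8: even sum, res = 184+48 = 232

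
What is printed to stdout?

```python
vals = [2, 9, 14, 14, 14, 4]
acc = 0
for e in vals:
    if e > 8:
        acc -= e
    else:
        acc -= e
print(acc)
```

e=2: not >8, acc = 0-2 = -2
e=9: >8, acc = (-2)-9 = -11
e=14: >8, acc = (-11)-14 = -25
e=14: >8, acc = (-25)-14 = -39
e=14: >8, acc = (-39)-14 = -53
e=4: not >8, acc = (-53)-4 = -57

-57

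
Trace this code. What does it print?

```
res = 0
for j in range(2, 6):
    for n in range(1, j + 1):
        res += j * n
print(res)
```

j=2,n=1: res = 0+2 = 2
j=2,n=2: res = 2+4 = 6
j=3,n=1: res = 6+3 = 9
j=3,n=2: res = 9+6 = 15
j=3,n=3: res = 15+9 = 24
j=4,n=1: res = 24+4 = 28
j=4,n=2: res = 28+8 = 36
j=4,n=3: res = 36+12 = 48
j=4,n=4: res = 48+16 = 64
j=5,n=1: res = 64+5 = 69
j=5,n=2: res = 69+10 = 79
j=5,n=3: res = 79+15 = 94
j=5,n=4: res = 94+20 = 114
j=5,n=5: res = 114+25 = 139

139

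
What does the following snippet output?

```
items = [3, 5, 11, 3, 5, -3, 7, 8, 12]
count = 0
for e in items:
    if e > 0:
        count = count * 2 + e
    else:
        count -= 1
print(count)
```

e=3: >0, count = 0*2+3 = 3
e=5: >0, count = 3*2+5 = 11
e=11: >0, count = 11*2+11 = 33
e=3: >0, count = 33*2+3 = 69
e=5: >0, count = 69*2+5 = 143
e=-3: not >0, count = 143-1 = 142
e=7: >0, count = 142*2+7 = 291
e=8: >0, count = 291*2+8 = 590
e=12: >0, count = 590*2+12 = 1192

1192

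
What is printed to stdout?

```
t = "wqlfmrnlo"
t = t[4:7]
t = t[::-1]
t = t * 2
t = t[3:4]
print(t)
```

slice [4:7] → 'mrn'
reverse → 'nrm'
repeat ×2 → 'nrmnrm'
slice [3:4] → 'n'

n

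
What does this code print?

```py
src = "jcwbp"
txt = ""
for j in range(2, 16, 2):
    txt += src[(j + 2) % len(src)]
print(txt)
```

j=2: add src[4]='p' → 'p'
j=4: add src[1]='c' → 'pc'
j=6: add src[3]='b' → 'pcb'
j=8: add src[0]='j' → 'pcbj'
j=10: add src[2]='w' → 'pcbjw'
j=12: add src[4]='p' → 'pcbjwp'
j=14: add src[1]='c' → 'pcbjwpc'

pcbjwpc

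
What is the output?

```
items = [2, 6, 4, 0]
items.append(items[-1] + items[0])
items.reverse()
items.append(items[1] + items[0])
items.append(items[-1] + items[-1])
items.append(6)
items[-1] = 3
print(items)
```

[2, 0, 4, 6, 2, 2, 4, 3]

append items[-1]+items[0] = 0+2 = 2 → [2, 6, 4, 0, 2]
reverse → [2, 0, 4, 6, 2]
append items[1]+items[0] = 0+2 = 2 → [2, 0, 4, 6, 2, 2]
append items[-1]+items[-1] = 2+2 = 4 → [2, 0, 4, 6, 2, 2, 4]
append 6 → [2, 0, 4, 6, 2, 2, 4, 6]
items[-1] = 3 → [2, 0, 4, 6, 2, 2, 4, 3]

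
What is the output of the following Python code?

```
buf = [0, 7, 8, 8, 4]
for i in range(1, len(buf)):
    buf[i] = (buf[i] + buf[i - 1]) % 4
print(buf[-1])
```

i=1: buf[1] = (7+0)%4 = 3 → [0, 3, 8, 8, 4]
i=2: buf[2] = (8+3)%4 = 3 → [0, 3, 3, 8, 4]
i=3: buf[3] = (8+3)%4 = 3 → [0, 3, 3, 3, 4]
i=4: buf[4] = (4+3)%4 = 3 → [0, 3, 3, 3, 3]

3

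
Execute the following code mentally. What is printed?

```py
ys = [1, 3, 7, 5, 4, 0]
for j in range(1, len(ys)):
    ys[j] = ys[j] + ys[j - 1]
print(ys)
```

[1, 4, 11, 16, 20, 20]

j=1: ys[1] = 3+1 = 4 → [1, 4, 7, 5, 4, 0]
j=2: ys[2] = 7+4 = 11 → [1, 4, 11, 5, 4, 0]
j=3: ys[3] = 5+11 = 16 → [1, 4, 11, 16, 4, 0]
j=4: ys[4] = 4+16 = 20 → [1, 4, 11, 16, 20, 0]
j=5: ys[5] = 0+20 = 20 → [1, 4, 11, 16, 20, 20]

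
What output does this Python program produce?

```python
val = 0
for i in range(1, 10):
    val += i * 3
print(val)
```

i=1: val = 0+1*3 = 3
i=2: val = 3+2*3 = 9
i=3: val = 9+3*3 = 18
i=4: val = 18+4*3 = 30
i=5: val = 30+5*3 = 45
i=6: val = 45+6*3 = 63
i=7: val = 63+7*3 = 84
i=8: val = 84+8*3 = 108
i=9: val = 108+9*3 = 135

135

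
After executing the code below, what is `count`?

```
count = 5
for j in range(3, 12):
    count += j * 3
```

194

j=3: count = 5+3*3 = 14
j=4: count = 14+4*3 = 26
j=5: count = 26+5*3 = 41
j=6: count = 41+6*3 = 59
j=7: count = 59+7*3 = 80
j=8: count = 80+8*3 = 104
j=9: count = 104+9*3 = 131
j=10: count = 131+10*3 = 161
j=11: count = 161+11*3 = 194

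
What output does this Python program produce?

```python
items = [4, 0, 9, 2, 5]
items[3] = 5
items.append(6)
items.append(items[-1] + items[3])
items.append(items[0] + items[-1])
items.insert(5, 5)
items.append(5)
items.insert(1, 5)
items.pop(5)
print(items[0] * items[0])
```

items[3] = 5 → [4, 0, 9, 5, 5]
append 6 → [4, 0, 9, 5, 5, 6]
append items[-1]+items[3] = 6+5 = 11 → [4, 0, 9, 5, 5, 6, 11]
append items[0]+items[-1] = 4+11 = 15 → [4, 0, 9, 5, 5, 6, 11, 15]
insert 5 at 5 → [4, 0, 9, 5, 5, 5, 6, 11, 15]
append 5 → [4, 0, 9, 5, 5, 5, 6, 11, 15, 5]
insert 5 at 1 → [4, 5, 0, 9, 5, 5, 5, 6, 11, 15, 5]
pop(5) removes 5 → [4, 5, 0, 9, 5, 5, 6, 11, 15, 5]
items[0]*items[0] = 4*4 = 16

16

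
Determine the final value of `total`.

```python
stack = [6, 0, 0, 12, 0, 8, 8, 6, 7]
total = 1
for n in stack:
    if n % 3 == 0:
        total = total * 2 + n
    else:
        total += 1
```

315

n=6: %3==0, total = 1*2+6 = 8
n=0: %3==0, total = 8*2+0 = 16
n=0: %3==0, total = 16*2+0 = 32
n=12: %3==0, total = 32*2+12 = 76
n=0: %3==0, total = 76*2+0 = 152
n=8: not %3==0, total = 152+1 = 153
n=8: not %3==0, total = 153+1 = 154
n=6: %3==0, total = 154*2+6 = 314
n=7: not %3==0, total = 314+1 = 315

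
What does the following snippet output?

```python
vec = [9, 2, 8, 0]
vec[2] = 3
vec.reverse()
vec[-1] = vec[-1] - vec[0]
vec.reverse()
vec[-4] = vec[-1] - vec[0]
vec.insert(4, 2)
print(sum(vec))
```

vec[2] = 3 → [9, 2, 3, 0]
reverse → [0, 3, 2, 9]
vec[-1] = vec[-1]-vec[0] = 9-0 = 9 → [0, 3, 2, 9]
reverse → [9, 2, 3, 0]
vec[-4] = vec[-1]-vec[0] = 0-9 = -9 → [-9, 2, 3, 0]
insert 2 at 4 → [-9, 2, 3, 0, 2]
sum = -2

-2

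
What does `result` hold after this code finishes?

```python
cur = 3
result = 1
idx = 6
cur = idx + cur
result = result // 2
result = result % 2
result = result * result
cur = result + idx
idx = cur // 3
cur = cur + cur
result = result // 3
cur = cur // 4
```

cur = 6+3 = 9
result = 1//2 = 0
result = 0%2 = 0
result = 0*0 = 0
cur = 0+6 = 6
idx = 6//3 = 2
cur = 6+6 = 12
result = 0//3 = 0
cur = 12//4 = 3

0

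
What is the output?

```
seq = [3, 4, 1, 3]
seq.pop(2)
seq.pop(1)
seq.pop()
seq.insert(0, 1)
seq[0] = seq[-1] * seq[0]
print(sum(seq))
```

pop(2) removes 1 → [3, 4, 3]
pop(1) removes 4 → [3, 3]
pop() removes 3 → [3]
insert 1 at 0 → [1, 3]
seq[0] = seq[-1]*seq[0] = 3*1 = 3 → [3, 3]
sum = 6

6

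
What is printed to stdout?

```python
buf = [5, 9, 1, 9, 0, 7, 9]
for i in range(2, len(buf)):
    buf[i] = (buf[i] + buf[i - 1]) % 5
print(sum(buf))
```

23

i=2: buf[2] = (1+9)%5 = 0 → [5, 9, 0, 9, 0, 7, 9]
i=3: buf[3] = (9+0)%5 = 4 → [5, 9, 0, 4, 0, 7, 9]
i=4: buf[4] = (0+4)%5 = 4 → [5, 9, 0, 4, 4, 7, 9]
i=5: buf[5] = (7+4)%5 = 1 → [5, 9, 0, 4, 4, 1, 9]
i=6: buf[6] = (9+1)%5 = 0 → [5, 9, 0, 4, 4, 1, 0]
sum = 23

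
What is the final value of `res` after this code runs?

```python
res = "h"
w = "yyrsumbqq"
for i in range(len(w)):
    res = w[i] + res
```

'qqbmusryyh'

i=0: prepend 'y' → 'yh'
i=1: prepend 'y' → 'yyh'
i=2: prepend 'r' → 'ryyh'
i=3: prepend 's' → 'sryyh'
i=4: prepend 'u' → 'usryyh'
i=5: prepend 'm' → 'musryyh'
i=6: prepend 'b' → 'bmusryyh'
i=7: prepend 'q' → 'qbmusryyh'
i=8: prepend 'q' → 'qqbmusryyh'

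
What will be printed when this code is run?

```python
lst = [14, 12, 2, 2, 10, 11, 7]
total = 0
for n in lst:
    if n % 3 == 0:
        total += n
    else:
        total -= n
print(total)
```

-34

n=14: not %3==0, total = 0-14 = -14
n=12: %3==0, total = (-14)+12 = -2
n=2: not %3==0, total = (-2)-2 = -4
n=2: not %3==0, total = (-4)-2 = -6
n=10: not %3==0, total = (-6)-10 = -16
n=11: not %3==0, total = (-16)-11 = -27
n=7: not %3==0, total = (-27)-7 = -34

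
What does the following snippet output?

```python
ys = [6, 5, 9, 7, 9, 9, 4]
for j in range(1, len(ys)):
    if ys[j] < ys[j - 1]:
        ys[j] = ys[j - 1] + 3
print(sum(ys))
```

j=1: 5<6, ys[1] = 6+3 = 9 → [6, 9, 9, 7, 9, 9, 4]
j=2: 9>=9, unchanged → [6, 9, 9, 7, 9, 9, 4]
j=3: 7<9, ys[3] = 9+3 = 12 → [6, 9, 9, 12, 9, 9, 4]
j=4: 9<12, ys[4] = 12+3 = 15 → [6, 9, 9, 12, 15, 9, 4]
j=5: 9<15, ys[5] = 15+3 = 18 → [6, 9, 9, 12, 15, 18, 4]
j=6: 4<18, ys[6] = 18+3 = 21 → [6, 9, 9, 12, 15, 18, 21]
sum = 90

90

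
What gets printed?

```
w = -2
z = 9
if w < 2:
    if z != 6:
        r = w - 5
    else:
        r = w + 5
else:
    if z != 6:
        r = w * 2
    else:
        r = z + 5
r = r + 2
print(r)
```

-5

w=-2, z=9
w < 2 is True; z != 6 is True
→ r = w - 5 = -7
r = (-7)+2 = -5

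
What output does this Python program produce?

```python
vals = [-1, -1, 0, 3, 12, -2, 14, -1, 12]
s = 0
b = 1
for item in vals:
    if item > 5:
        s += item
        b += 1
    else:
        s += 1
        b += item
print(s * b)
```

item=-1: not >5, s = 0+1 = 1; b=0
item=-1: not >5, s = 1+1 = 2; b=-1
item=0: not >5, s = 2+1 = 3; b=-1
item=3: not >5, s = 3+1 = 4; b=2
item=12: >5, s = 4+12 = 16; b=3
item=-2: not >5, s = 16+1 = 17; b=1
item=14: >5, s = 17+14 = 31; b=2
item=-1: not >5, s = 31+1 = 32; b=1
item=12: >5, s = 32+12 = 44; b=2
s*b = 44*2 = 88

88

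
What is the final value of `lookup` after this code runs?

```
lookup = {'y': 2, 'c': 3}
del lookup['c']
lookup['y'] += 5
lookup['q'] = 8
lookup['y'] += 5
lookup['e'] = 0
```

{'y': 12, 'q': 8, 'e': 0}

del 'c' → {'y': 2}
lookup['y'] = 2+5 = 7 → {'y': 7}
lookup['q'] = 8 → {'y': 7, 'q': 8}
lookup['y'] = 7+5 = 12 → {'y': 12, 'q': 8}
lookup['e'] = 0 → {'y': 12, 'q': 8, 'e': 0}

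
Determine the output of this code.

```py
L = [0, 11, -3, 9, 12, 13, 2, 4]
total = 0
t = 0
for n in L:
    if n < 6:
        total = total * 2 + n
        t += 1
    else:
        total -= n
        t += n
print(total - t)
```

-277

n=0: <6, total = 0*2+0 = 0; t=1
n=11: not <6, total = 0-11 = -11; t=12
n=-3: <6, total = (-11)*2+(-3) = -25; t=13
n=9: not <6, total = (-25)-9 = -34; t=22
n=12: not <6, total = (-34)-12 = -46; t=34
n=13: not <6, total = (-46)-13 = -59; t=47
n=2: <6, total = (-59)*2+2 = -116; t=48
n=4: <6, total = (-116)*2+4 = -228; t=49
total-t = (-228)-49 = -277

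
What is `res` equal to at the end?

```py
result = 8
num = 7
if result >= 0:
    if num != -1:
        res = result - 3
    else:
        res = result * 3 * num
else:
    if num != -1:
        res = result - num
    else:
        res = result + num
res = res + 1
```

result=8, num=7
result >= 0 is True; num != -1 is True
→ res = result - 3 = 5
res = 5+1 = 6

6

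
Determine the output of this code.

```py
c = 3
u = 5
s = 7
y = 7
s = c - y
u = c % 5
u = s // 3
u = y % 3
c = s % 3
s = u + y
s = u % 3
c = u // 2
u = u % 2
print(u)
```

s = 3-7 = -4
u = 3%5 = 3
u = (-4)//3 = -2
u = 7%3 = 1
c = (-4)%3 = 2
s = 1+7 = 8
s = 1%3 = 1
c = 1//2 = 0
u = 1%2 = 1

1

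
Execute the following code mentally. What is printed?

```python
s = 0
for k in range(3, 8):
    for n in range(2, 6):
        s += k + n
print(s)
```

170

k=3,n=2: s = 0+5 = 5
k=3,n=3: s = 5+6 = 11
k=3,n=4: s = 11+7 = 18
k=3,n=5: s = 18+8 = 26
k=4,n=2: s = 26+6 = 32
k=4,n=3: s = 32+7 = 39
k=4,n=4: s = 39+8 = 47
k=4,n=5: s = 47+9 = 56
k=5,n=2: s = 56+7 = 63
k=5,n=3: s = 63+8 = 71
k=5,n=4: s = 71+9 = 80
k=5,n=5: s = 80+10 = 90
k=6,n=2: s = 90+8 = 98
k=6,n=3: s = 98+9 = 107
k=6,n=4: s = 107+10 = 117
k=6,n=5: s = 117+11 = 128
k=7,n=2: s = 128+9 = 137
k=7,n=3: s = 137+10 = 147
k=7,n=4: s = 147+11 = 158
k=7,n=5: s = 158+12 = 170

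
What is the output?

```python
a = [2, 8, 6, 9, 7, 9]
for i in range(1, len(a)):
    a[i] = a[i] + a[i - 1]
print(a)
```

i=1: a[1] = 8+2 = 10 → [2, 10, 6, 9, 7, 9]
i=2: a[2] = 6+10 = 16 → [2, 10, 16, 9, 7, 9]
i=3: a[3] = 9+16 = 25 → [2, 10, 16, 25, 7, 9]
i=4: a[4] = 7+25 = 32 → [2, 10, 16, 25, 32, 9]
i=5: a[5] = 9+32 = 41 → [2, 10, 16, 25, 32, 41]

[2, 10, 16, 25, 32, 41]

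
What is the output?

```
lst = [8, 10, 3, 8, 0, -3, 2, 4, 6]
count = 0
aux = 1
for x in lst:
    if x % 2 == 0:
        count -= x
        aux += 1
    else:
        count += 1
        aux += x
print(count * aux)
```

-288

x=8: even, count = 0-8 = -8; aux=2
x=10: even, count = (-8)-10 = -18; aux=3
x=3: not even, count = (-18)+1 = -17; aux=6
x=8: even, count = (-17)-8 = -25; aux=7
x=0: even, count = (-25)-0 = -25; aux=8
x=-3: not even, count = (-25)+1 = -24; aux=5
x=2: even, count = (-24)-2 = -26; aux=6
x=4: even, count = (-26)-4 = -30; aux=7
x=6: even, count = (-30)-6 = -36; aux=8
count*aux = (-36)*8 = -288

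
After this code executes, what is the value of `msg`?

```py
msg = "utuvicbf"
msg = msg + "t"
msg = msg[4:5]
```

+ 't' → 'utuvicbft'
slice [4:5] → 'i'

'i'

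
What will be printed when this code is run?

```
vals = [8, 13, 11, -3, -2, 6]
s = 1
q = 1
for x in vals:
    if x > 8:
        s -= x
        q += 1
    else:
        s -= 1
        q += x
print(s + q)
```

x=8: not >8, s = 1-1 = 0; q=9
x=13: >8, s = 0-13 = -13; q=10
x=11: >8, s = (-13)-11 = -24; q=11
x=-3: not >8, s = (-24)-1 = -25; q=8
x=-2: not >8, s = (-25)-1 = -26; q=6
x=6: not >8, s = (-26)-1 = -27; q=12
s+q = (-27)+12 = -15

-15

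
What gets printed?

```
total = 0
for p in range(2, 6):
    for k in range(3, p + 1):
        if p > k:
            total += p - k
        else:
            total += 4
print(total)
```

16

p=3,k=3: not 3>3, total = 0+4 = 4
p=4,k=3: 4>3, total = 4+1 = 5
p=4,k=4: not 4>4, total = 5+4 = 9
p=5,k=3: 5>3, total = 9+2 = 11
p=5,k=4: 5>4, total = 11+1 = 12
p=5,k=5: not 5>5, total = 12+4 = 16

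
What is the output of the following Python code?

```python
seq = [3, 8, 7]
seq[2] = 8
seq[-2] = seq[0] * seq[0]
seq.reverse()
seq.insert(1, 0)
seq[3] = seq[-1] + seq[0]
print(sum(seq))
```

seq[2] = 8 → [3, 8, 8]
seq[-2] = seq[0]*seq[0] = 3*3 = 9 → [3, 9, 8]
reverse → [8, 9, 3]
insert 0 at 1 → [8, 0, 9, 3]
seq[3] = seq[-1]+seq[0] = 3+8 = 11 → [8, 0, 9, 11]
sum = 28

28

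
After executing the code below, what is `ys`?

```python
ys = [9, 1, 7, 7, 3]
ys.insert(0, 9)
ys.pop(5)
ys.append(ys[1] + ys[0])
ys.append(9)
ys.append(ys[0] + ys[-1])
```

insert 9 at 0 → [9, 9, 1, 7, 7, 3]
pop(5) removes 3 → [9, 9, 1, 7, 7]
append ys[1]+ys[0] = 9+9 = 18 → [9, 9, 1, 7, 7, 18]
append 9 → [9, 9, 1, 7, 7, 18, 9]
append ys[0]+ys[-1] = 9+9 = 18 → [9, 9, 1, 7, 7, 18, 9, 18]

[9, 9, 1, 7, 7, 18, 9, 18]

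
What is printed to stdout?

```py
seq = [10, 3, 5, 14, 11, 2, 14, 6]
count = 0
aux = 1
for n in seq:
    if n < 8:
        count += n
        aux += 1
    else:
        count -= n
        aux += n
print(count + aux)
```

21

n=10: not <8, count = 0-10 = -10; aux=11
n=3: <8, count = (-10)+3 = -7; aux=12
n=5: <8, count = (-7)+5 = -2; aux=13
n=14: not <8, count = (-2)-14 = -16; aux=27
n=11: not <8, count = (-16)-11 = -27; aux=38
n=2: <8, count = (-27)+2 = -25; aux=39
n=14: not <8, count = (-25)-14 = -39; aux=53
n=6: <8, count = (-39)+6 = -33; aux=54
count+aux = (-33)+54 = 21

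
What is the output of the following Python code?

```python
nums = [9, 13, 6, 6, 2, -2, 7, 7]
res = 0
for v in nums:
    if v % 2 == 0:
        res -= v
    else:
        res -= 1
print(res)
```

-16

v=9: not even, res = 0-1 = -1
v=13: not even, res = (-1)-1 = -2
v=6: even, res = (-2)-6 = -8
v=6: even, res = (-8)-6 = -14
v=2: even, res = (-14)-2 = -16
v=-2: even, res = (-16)-(-2) = -14
v=7: not even, res = (-14)-1 = -15
v=7: not even, res = (-15)-1 = -16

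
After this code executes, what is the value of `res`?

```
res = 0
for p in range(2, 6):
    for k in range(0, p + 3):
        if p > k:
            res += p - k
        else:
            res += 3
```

70

p=2,k=0: 2>0, res = 0+2 = 2
p=2,k=1: 2>1, res = 2+1 = 3
p=2,k=2: not 2>2, res = 3+3 = 6
p=2,k=3: not 2>3, res = 6+3 = 9
p=2,k=4: not 2>4, res = 9+3 = 12
p=3,k=0: 3>0, res = 12+3 = 15
p=3,k=1: 3>1, res = 15+2 = 17
p=3,k=2: 3>2, res = 17+1 = 18
p=3,k=3: not 3>3, res = 18+3 = 21
p=3,k=4: not 3>4, res = 21+3 = 24
p=3,k=5: not 3>5, res = 24+3 = 27
p=4,k=0: 4>0, res = 27+4 = 31
p=4,k=1: 4>1, res = 31+3 = 34
p=4,k=2: 4>2, res = 34+2 = 36
p=4,k=3: 4>3, res = 36+1 = 37
p=4,k=4: not 4>4, res = 37+3 = 40
p=4,k=5: not 4>5, res = 40+3 = 43
p=4,k=6: not 4>6, res = 43+3 = 46
p=5,k=0: 5>0, res = 46+5 = 51
p=5,k=1: 5>1, res = 51+4 = 55
p=5,k=2: 5>2, res = 55+3 = 58
p=5,k=3: 5>3, res = 58+2 = 60
p=5,k=4: 5>4, res = 60+1 = 61
p=5,k=5: not 5>5, res = 61+3 = 64
p=5,k=6: not 5>6, res = 64+3 = 67
p=5,k=7: not 5>7, res = 67+3 = 70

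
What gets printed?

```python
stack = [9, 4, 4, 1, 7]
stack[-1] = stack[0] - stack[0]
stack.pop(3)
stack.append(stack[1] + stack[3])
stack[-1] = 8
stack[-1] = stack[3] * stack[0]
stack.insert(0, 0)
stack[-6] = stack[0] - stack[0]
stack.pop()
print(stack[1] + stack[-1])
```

stack[-1] = stack[0]-stack[0] = 9-9 = 0 → [9, 4, 4, 1, 0]
pop(3) removes 1 → [9, 4, 4, 0]
append stack[1]+stack[3] = 4+0 = 4 → [9, 4, 4, 0, 4]
stack[-1] = 8 → [9, 4, 4, 0, 8]
stack[-1] = stack[3]*stack[0] = 0*9 = 0 → [9, 4, 4, 0, 0]
insert 0 at 0 → [0, 9, 4, 4, 0, 0]
stack[-6] = stack[0]-stack[0] = 0-0 = 0 → [0, 9, 4, 4, 0, 0]
pop() removes 0 → [0, 9, 4, 4, 0]
stack[1]+stack[-1] = 9+0 = 9

9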